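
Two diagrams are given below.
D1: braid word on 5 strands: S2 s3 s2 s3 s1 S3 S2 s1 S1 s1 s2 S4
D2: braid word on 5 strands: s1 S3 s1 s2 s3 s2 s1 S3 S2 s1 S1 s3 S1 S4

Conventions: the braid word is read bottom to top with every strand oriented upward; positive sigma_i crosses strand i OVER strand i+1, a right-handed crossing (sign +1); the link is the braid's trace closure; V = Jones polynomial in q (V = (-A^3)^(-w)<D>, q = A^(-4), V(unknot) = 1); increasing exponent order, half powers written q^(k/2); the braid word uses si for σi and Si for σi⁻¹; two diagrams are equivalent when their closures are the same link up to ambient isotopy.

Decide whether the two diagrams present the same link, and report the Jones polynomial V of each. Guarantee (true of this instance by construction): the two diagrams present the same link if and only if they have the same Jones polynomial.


equivalent: yes
D1 (bracket A^6; 12 crossings at w = +2): V = 1
V(D2) = 1  (w +2, c 14, <D> = A^6)
key observation: Markov moves rewrite D1 (12 crossings) into D2 (14)


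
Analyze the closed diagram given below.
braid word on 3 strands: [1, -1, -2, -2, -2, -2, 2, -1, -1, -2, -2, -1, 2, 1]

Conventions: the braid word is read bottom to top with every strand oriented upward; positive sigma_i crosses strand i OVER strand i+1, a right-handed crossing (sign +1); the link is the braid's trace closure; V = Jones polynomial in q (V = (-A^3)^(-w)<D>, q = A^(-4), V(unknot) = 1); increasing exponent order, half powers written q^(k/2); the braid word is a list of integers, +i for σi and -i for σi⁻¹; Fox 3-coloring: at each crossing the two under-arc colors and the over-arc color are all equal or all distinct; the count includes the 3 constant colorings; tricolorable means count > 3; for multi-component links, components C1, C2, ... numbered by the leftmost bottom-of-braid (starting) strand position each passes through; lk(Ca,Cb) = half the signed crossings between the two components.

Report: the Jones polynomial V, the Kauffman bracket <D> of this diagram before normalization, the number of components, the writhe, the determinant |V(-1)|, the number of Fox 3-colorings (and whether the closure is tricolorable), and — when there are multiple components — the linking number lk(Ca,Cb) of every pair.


Jones polynomial: V(q) = -q^-9 + q^-8 - 2q^-7 + 3q^-6 - 2q^-5 + 2q^-4 - q^-3 + q^-2
<D> = A^-10 - A^-6 + 2A^-2 - 2A^2 + 3A^6 - 2A^10 + A^14 - A^18; writhe -6
components 1, writhe -6 (14 crossings)
3-colorings: 3 of 3^14, det 13 — not tricolorable
note: V spans 7 powers of q: at least 7 crossings in any diagram


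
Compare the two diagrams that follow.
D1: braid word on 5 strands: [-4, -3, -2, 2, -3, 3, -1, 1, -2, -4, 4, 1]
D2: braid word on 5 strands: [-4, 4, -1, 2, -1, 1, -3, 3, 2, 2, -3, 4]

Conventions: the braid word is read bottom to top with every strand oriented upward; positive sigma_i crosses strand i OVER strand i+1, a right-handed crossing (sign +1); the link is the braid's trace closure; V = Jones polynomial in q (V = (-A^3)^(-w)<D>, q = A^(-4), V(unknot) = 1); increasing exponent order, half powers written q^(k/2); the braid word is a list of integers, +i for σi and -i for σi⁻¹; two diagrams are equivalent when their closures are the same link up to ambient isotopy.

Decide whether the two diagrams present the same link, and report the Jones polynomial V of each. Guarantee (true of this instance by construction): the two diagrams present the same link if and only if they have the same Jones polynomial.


same link: no
V(D1) = 1  [12 crossings, <D> = A^-6, w = -2]
V(D2) = q + q^3 - q^4  [12 crossings, <D> = -A^-10 + A^-6 + A^2, w = +2]
insight: 2 classes among 2 diagrams; unequal V(q) rules out equality


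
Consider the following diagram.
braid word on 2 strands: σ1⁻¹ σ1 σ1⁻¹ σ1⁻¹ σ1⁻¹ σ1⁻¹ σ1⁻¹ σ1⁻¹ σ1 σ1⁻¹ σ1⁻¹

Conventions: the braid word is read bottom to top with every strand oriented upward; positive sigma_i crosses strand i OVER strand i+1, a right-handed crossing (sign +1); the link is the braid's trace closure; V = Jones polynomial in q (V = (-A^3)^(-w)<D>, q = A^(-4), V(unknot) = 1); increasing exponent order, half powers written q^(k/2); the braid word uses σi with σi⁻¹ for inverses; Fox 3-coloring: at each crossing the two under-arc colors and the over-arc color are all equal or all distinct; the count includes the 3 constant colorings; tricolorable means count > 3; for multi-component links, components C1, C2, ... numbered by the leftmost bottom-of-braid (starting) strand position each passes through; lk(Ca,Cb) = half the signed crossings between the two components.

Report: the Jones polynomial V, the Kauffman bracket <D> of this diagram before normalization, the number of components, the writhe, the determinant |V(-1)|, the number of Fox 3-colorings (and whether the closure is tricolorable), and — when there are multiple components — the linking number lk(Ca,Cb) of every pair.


V = -q^-10 + q^-9 - q^-8 + q^-7 - q^-6 + q^-5 + q^-3
<D> = -A^-9 - A^-1 + A^3 - A^7 + A^11 - A^15 + A^19 (w = -7)
1 component over 11 crossings, w = -7
3 Fox colorings among 3^11, |V(-1)| = 7: not tricolorable
why: the word shrinks to σ1⁻¹ σ1⁻¹ σ1⁻¹ σ1⁻¹ σ1⁻¹ σ1⁻¹ σ1⁻¹ after cancelling


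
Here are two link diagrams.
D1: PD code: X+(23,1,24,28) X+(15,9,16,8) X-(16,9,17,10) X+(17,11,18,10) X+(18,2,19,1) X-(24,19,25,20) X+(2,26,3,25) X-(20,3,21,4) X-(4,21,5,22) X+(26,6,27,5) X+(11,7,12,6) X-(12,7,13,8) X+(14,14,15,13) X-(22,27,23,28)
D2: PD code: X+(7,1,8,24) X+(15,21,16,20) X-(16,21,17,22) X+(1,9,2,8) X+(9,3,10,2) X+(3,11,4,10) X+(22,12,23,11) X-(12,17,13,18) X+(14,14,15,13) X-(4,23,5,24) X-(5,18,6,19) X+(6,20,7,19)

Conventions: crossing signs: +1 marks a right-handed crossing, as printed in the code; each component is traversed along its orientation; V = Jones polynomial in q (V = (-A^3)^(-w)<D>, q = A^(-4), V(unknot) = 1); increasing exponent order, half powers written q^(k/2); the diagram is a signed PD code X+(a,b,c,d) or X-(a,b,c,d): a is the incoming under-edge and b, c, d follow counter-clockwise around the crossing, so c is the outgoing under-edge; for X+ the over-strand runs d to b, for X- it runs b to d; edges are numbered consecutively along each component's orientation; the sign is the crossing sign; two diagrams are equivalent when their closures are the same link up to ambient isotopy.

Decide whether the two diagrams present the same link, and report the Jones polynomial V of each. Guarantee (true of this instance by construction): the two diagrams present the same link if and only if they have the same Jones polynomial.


equivalent: no
V(D1) = -q^-3 + 2q^-2 - 2q^-1 + 3 - 2q + 2q^2 - q^3  (w +2, c 14, <D> = -A^-6 + 2A^-2 - 2A^2 + 3A^6 - 2A^10 + 2A^14 - A^18)
V(D2) = q + q^3 - q^4  (w +4, c 12, <D> = -A^-4 + 1 + A^8)
why: comparing 2 Jones polynomials yields 2 groups


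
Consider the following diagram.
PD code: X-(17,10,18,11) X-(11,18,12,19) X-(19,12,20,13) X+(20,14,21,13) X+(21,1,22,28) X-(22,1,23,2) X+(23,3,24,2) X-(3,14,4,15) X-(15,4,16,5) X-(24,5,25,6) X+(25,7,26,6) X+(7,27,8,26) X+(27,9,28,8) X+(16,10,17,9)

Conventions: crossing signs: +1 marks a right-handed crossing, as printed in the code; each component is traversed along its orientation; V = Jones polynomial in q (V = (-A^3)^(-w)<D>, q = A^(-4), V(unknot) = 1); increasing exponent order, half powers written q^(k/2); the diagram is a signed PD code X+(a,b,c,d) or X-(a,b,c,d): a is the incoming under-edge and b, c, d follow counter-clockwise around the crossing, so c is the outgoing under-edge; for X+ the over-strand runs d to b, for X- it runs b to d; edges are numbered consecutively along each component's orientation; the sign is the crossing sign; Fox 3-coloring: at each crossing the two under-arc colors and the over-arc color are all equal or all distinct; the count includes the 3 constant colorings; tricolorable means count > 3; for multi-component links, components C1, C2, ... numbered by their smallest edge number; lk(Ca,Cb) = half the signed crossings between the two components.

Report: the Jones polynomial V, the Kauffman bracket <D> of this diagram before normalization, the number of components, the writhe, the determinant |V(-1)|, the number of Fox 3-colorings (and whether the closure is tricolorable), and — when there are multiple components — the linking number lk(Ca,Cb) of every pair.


V(q) = -q^-3 + 2q^-2 - 2q^-1 + 3 - 2q + 2q^2 - q^3
bracket: -A^-12 + 2A^-8 - 2A^-4 + 3 - 2A^4 + 2A^8 - A^12, w = 0
1 component, writhe 0, over 14 crossings
det 13, colorings 3 of 3^14 — not tricolorable
observation: palindromic: swapping q for 1/q fixes V


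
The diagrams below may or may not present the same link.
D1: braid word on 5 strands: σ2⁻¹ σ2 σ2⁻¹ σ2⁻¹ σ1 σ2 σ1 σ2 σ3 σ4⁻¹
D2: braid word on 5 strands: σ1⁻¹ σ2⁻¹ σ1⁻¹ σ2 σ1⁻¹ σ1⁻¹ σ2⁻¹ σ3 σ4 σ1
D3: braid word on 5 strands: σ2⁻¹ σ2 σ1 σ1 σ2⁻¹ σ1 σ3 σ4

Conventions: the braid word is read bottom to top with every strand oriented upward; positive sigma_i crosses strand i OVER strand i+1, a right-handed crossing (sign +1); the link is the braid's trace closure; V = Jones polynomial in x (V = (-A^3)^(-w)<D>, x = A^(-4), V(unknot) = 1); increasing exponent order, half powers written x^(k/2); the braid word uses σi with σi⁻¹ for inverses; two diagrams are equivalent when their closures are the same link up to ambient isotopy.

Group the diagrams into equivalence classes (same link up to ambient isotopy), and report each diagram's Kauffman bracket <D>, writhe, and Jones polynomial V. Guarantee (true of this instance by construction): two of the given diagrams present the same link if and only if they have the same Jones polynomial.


equivalence classes: {D1} | {D2} | {D3}
D1 (bracket A^6; 10 crossings at w = +2): V = 1
V(D2) = -x^-6 + x^-5 - x^-4 + 2x^-3 - x^-2 + x^-1  [10 crossings, <D> = A^-2 - A^2 + 2A^6 - A^10 + A^14 - A^18, w = -2]
D3 (bracket -A^-4 + 1 + A^8; 8 crossings at w = +4): V = x + x^3 - x^4
key observation: 3 values of V(x) split the 3 diagrams


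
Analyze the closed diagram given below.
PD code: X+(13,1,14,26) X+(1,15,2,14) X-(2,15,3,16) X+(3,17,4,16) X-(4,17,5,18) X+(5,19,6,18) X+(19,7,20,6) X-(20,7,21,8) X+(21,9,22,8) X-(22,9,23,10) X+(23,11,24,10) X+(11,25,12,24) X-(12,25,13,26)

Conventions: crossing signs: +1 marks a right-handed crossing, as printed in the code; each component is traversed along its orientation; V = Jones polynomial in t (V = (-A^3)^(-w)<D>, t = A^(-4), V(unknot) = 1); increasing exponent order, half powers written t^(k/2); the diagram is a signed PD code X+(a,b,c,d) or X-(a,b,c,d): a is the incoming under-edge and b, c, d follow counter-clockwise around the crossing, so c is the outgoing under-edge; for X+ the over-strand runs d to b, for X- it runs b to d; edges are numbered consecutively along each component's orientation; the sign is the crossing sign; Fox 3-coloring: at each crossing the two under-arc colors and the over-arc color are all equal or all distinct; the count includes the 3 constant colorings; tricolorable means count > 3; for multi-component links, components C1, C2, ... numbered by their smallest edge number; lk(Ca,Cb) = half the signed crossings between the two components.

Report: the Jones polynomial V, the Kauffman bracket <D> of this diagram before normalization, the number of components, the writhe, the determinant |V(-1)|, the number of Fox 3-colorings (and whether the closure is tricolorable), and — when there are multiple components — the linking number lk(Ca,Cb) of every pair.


V = t + t^3 - t^4
<D> = A^-7 - A^-3 - A^5 (w = +3)
1 component over 13 crossings, w = +3
9 Fox colorings among 3^13, |V(-1)| = 3: tricolorable
why: V spans 3 powers of t: at least 3 crossings in any diagram


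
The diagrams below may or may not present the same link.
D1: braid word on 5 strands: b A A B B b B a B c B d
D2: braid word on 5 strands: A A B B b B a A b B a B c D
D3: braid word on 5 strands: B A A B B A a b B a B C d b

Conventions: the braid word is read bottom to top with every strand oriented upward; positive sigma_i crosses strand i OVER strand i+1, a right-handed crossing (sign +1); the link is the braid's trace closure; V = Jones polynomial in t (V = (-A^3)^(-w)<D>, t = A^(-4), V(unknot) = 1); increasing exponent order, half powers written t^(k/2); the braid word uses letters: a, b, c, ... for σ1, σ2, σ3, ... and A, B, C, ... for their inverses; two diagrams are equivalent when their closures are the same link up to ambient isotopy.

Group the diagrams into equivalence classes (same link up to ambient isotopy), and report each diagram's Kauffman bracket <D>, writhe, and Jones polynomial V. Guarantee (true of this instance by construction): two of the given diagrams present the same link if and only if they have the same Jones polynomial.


equivalence classes: {D1, D2, D3}
D1 (bracket A^-2 - A^2 + 2A^6 - A^10 + A^14 - A^18; 12 crossings at w = -2): V = -t^-6 + t^-5 - t^-4 + 2t^-3 - t^-2 + t^-1
V(D2) = -t^-6 + t^-5 - t^-4 + 2t^-3 - t^-2 + t^-1  [14 crossings, <D> = A^-8 - A^-4 + 2 - A^4 + A^8 - A^12, w = -4]
D3 (bracket A^-8 - A^-4 + 2 - A^4 + A^8 - A^12; 14 crossings at w = -4): V = -t^-6 + t^-5 - t^-4 + 2t^-3 - t^-2 + t^-1
key observation: one V(t) for all 3 diagrams — one class (guaranteed)


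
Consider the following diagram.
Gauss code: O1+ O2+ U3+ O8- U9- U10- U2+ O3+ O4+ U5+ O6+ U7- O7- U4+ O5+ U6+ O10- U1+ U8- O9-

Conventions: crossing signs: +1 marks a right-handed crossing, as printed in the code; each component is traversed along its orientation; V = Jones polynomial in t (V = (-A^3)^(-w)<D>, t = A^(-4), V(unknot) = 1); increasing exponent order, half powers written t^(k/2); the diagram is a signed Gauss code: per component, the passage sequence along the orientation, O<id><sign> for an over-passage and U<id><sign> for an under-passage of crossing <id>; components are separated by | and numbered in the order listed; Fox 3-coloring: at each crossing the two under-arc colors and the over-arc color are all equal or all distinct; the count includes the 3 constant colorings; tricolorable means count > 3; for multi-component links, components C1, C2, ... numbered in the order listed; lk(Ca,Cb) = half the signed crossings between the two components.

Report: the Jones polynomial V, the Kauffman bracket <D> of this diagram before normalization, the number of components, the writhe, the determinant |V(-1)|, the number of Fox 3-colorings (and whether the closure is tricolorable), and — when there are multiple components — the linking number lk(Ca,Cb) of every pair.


V = t^-1 - 1 + 2t - 3t^2 + 3t^3 - 2t^4 + 2t^5 - t^6
<D> = -A^-18 + 2A^-14 - 2A^-10 + 3A^-6 - 3A^-2 + 2A^2 - A^6 + A^10 (w = +2)
1 component over 10 crossings, w = +2
9 Fox colorings among 3^10, |V(-1)| = 15: tricolorable
why: |V(-1)| = 15: so tricolorable, since 3 divides 15


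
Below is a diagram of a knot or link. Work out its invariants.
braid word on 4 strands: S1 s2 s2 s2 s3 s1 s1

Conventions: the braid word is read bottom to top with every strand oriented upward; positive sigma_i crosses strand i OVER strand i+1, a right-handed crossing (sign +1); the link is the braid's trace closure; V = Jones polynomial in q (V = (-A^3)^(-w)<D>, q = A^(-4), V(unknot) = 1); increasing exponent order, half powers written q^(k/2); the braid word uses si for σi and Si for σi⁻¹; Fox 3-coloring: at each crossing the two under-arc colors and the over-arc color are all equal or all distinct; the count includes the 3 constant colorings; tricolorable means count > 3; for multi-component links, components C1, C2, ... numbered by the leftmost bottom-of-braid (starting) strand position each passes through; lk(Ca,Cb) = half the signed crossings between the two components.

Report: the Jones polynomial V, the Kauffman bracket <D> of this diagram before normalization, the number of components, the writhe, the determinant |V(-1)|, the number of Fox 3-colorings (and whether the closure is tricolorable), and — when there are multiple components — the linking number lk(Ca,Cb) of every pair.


V(q) = q + q^3 - q^4
bracket: A^-1 - A^3 - A^11, w = +5
1 component, writhe +5, over 7 crossings
det 3, colorings 9 of 3^7 — tricolorable
observation: w = +5 shifts under R1 moves; the (-A^3)^(-5) factor cancels that in V


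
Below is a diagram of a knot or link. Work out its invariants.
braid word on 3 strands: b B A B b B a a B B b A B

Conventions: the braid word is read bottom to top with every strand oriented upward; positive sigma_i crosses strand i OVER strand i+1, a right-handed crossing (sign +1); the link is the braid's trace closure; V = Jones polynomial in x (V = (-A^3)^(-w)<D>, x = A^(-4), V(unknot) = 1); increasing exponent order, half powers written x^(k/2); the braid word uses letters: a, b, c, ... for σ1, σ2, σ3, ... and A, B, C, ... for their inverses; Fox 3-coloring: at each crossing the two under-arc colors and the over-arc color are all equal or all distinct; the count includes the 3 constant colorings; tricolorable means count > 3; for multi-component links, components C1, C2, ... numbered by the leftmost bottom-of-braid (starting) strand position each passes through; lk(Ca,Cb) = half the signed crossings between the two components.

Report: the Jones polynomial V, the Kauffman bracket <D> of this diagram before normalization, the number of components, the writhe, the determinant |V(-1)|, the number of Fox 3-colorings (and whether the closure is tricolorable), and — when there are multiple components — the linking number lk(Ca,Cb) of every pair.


V = -x^(-9/2) - x^(-5/2) + x^(-3/2) - x^(-1/2)
<D> = A^-7 - A^-3 + A + A^9 (w = -3)
2 components over 13 crossings, w = -3
lk(C1,C2): -2
3 Fox colorings among 3^13, |V(-1)| = 4: not tricolorable
why: |V(-1)| = 4: so not tricolorable, since 3 does not divide 4


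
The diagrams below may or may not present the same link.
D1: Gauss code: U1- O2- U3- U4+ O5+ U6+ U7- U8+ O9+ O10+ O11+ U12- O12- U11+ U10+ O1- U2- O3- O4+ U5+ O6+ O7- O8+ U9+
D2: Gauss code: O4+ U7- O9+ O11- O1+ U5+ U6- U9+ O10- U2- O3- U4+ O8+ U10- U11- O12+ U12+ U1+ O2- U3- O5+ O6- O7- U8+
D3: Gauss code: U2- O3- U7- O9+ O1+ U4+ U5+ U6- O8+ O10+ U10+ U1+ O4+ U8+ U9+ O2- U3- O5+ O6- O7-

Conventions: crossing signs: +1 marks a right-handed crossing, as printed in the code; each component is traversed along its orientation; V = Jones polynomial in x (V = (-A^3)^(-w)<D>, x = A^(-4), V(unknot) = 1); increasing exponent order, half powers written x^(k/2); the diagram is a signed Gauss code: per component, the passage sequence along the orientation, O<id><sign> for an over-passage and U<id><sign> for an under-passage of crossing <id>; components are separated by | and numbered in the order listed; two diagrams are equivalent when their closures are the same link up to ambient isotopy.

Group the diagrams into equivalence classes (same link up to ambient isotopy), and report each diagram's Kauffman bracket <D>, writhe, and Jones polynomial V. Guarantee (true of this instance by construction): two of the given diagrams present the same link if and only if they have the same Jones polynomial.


equivalence classes: {D1} | {D2} | {D3}
D1 (bracket A^6; 12 crossings at w = +2): V = 1
V(D2) = x^-5 - 2x^-4 + 2x^-3 - 2x^-2 + 2x^-1 - 1 + x  [12 crossings, <D> = A^-4 - 1 + 2A^4 - 2A^8 + 2A^12 - 2A^16 + A^20, w = 0]
V(D3) = -x^-3 + x^-2 - x^-1 + 3 - x + x^2 - x^3  [10 crossings, <D> = -A^-6 + A^-2 - A^2 + 3A^6 - A^10 + A^14 - A^18, w = +2]
key observation: 3 classes among 3 diagrams; unequal V(x) rules out equality


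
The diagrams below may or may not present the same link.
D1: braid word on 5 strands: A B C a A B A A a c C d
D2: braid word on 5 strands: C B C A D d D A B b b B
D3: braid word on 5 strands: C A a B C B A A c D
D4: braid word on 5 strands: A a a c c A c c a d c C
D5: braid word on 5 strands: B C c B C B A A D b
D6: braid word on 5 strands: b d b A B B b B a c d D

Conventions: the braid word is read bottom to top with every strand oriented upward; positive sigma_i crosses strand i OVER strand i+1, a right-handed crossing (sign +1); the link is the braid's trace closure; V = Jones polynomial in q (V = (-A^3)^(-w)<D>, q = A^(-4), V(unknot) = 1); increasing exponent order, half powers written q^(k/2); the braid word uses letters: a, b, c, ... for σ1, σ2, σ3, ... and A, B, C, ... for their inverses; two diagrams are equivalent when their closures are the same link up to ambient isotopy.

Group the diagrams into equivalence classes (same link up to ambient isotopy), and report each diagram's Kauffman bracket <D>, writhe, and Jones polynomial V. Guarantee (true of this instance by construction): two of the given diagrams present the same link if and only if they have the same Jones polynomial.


equivalence classes: {D1, D2, D3, D5} | {D4} | {D6}
D1 (bracket A^-8 + 2 + A^8; 12 crossings at w = -4): V = q^-5 + 2q^-3 + q^-1
V(D2) = q^-5 + 2q^-3 + q^-1  (w -6, c 12, <D> = A^-14 + 2A^-6 + A^2)
D3 (bracket A^-14 + 2A^-6 + A^2; 10 crossings at w = -6): V = q^-5 + 2q^-3 + q^-1
V(D4) = q + q^2 + q^3 + q^6  [12 crossings, <D> = A^-6 + A^6 + A^10 + A^14, w = +6]
V(D5) = q^-5 + 2q^-3 + q^-1  (w -6, c 10, <D> = A^-14 + 2A^-6 + A^2)
V(D6) = q^-2 + 2 + q^2  [12 crossings, <D> = A^-2 + 2A^6 + A^14, w = +2]
key observation: 3 values of V(q) split the 6 diagrams


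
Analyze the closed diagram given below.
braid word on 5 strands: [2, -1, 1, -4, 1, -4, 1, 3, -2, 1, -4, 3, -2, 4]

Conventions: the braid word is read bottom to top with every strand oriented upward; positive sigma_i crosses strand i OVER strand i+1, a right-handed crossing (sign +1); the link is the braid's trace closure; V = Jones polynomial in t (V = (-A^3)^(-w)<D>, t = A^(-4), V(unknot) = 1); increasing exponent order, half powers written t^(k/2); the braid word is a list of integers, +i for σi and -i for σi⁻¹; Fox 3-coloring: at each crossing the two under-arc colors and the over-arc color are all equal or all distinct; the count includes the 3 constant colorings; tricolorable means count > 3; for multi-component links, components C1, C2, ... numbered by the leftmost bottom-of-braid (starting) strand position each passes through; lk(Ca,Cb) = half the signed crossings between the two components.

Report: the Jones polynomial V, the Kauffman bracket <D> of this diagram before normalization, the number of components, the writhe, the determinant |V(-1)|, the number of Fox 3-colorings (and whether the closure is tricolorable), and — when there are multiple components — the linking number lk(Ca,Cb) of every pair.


V(t) = t^-1 - 1 + 2t - 3t^2 + 3t^3 - 2t^4 + 2t^5 - t^6
bracket: -A^-18 + 2A^-14 - 2A^-10 + 3A^-6 - 3A^-2 + 2A^2 - A^6 + A^10, w = +2
1 component, writhe +2, over 14 crossings
det 15, colorings 9 of 3^14 — tricolorable
observation: |V(-1)| = 15: so tricolorable, since 3 divides 15


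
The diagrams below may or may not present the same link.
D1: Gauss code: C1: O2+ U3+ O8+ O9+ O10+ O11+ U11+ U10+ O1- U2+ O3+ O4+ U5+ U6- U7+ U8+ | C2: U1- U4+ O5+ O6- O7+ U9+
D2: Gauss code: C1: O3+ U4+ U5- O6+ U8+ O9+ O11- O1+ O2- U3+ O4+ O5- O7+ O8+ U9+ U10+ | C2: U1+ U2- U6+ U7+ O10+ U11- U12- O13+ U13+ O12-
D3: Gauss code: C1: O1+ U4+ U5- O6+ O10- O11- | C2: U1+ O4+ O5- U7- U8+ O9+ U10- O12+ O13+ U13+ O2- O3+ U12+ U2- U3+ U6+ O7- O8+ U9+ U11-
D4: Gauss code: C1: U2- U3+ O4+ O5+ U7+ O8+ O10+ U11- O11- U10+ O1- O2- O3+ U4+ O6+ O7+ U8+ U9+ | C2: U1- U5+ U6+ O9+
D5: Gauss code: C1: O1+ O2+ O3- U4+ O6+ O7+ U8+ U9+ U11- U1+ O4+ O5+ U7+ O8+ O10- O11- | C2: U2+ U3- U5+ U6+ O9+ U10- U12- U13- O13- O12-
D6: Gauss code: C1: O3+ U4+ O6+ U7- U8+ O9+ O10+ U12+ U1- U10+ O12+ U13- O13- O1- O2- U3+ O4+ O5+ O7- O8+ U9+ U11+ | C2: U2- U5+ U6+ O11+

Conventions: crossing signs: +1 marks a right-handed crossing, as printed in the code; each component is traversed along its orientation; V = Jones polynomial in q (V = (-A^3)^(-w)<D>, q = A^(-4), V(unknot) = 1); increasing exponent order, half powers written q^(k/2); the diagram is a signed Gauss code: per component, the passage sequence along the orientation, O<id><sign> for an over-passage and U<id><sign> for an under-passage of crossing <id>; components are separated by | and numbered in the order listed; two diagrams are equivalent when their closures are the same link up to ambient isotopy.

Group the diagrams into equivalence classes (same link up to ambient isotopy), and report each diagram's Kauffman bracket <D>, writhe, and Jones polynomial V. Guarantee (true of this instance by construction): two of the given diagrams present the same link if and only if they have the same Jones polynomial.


classes: {D1, D2, D4, D5, D6} | {D3}
V(D1) = -q^(3/2) - 2q^(7/2) + q^(9/2) - q^(11/2) + q^(13/2)  [11 crossings, <D> = -A^-5 + A^-1 - A^3 + 2A^7 + A^15, w = +7]
D2 (bracket -A^-11 + A^-7 - A^-3 + 2A + A^9; 13 crossings at w = +5): V = -q^(3/2) - 2q^(7/2) + q^(9/2) - q^(11/2) + q^(13/2)
D3 (bracket A^7 + A^11; 13 crossings at w = +3): V = -q^(-1/2) - q^(1/2)
V(D4) = -q^(3/2) - 2q^(7/2) + q^(9/2) - q^(11/2) + q^(13/2)  [11 crossings, <D> = -A^-11 + A^-7 - A^-3 + 2A + A^9, w = +5]
V(D5) = -q^(3/2) - 2q^(7/2) + q^(9/2) - q^(11/2) + q^(13/2)  [13 crossings, <D> = -A^-17 + A^-13 - A^-9 + 2A^-5 + A^3, w = +3]
D6 (bracket -A^-11 + A^-7 - A^-3 + 2A + A^9; 13 crossings at w = +5): V = -q^(3/2) - 2q^(7/2) + q^(9/2) - q^(11/2) + q^(13/2)
note: 2 classes among 6 diagrams; unequal V(q) rules out equality


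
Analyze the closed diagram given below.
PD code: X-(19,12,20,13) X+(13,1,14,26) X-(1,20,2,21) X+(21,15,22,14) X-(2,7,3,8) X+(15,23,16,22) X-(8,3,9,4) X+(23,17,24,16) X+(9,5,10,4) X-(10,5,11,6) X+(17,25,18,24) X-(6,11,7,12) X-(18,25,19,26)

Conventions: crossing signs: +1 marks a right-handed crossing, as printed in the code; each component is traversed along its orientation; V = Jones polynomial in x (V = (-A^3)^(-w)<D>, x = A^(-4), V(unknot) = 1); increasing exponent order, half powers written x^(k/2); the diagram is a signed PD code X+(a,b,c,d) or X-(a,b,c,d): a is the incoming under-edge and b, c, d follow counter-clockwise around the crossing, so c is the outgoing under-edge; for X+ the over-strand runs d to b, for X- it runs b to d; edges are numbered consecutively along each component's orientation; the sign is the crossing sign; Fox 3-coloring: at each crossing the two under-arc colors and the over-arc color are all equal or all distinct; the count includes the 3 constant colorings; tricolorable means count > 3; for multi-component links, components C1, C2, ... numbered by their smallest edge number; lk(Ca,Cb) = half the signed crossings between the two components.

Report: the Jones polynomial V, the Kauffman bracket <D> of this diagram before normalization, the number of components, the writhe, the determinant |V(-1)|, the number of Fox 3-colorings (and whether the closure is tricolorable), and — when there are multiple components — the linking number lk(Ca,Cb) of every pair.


V = -x^-5 + 2x^-4 - 3x^-3 + 5x^-2 - 5x^-1 + 6 - 5x + 3x^2 - 2x^3 + x^4
<D> = -A^-19 + 2A^-15 - 3A^-11 + 5A^-7 - 6A^-3 + 5A - 5A^5 + 3A^9 - 2A^13 + A^17 (w = -1)
1 component over 13 crossings, w = -1
9 Fox colorings among 3^13, |V(-1)| = 33: tricolorable
why: w = -1 (over 13 crossings) is diagram-only; (-A^3)^(1) removes it from V


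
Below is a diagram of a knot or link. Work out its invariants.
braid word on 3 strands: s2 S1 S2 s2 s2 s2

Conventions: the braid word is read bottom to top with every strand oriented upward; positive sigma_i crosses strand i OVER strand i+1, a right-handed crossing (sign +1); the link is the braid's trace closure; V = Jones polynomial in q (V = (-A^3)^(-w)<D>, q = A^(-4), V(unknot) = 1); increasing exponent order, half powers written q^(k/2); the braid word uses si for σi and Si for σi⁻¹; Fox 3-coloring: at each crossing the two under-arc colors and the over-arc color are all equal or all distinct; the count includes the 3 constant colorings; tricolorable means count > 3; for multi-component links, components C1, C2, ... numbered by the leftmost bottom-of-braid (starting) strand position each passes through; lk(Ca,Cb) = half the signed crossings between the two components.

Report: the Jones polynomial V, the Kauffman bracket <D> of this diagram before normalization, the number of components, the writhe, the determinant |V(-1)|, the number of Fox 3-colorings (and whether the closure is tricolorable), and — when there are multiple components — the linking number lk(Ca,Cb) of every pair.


Jones polynomial: V(q) = q + q^3 - q^4
<D> = -A^-10 + A^-6 + A^2; writhe +2
components 1, writhe +2 (6 crossings)
3-colorings: 9 of 3^6, det 3 — tricolorable
note: the word shrinks to σ2 σ1⁻¹ σ2 σ2 after cancelling


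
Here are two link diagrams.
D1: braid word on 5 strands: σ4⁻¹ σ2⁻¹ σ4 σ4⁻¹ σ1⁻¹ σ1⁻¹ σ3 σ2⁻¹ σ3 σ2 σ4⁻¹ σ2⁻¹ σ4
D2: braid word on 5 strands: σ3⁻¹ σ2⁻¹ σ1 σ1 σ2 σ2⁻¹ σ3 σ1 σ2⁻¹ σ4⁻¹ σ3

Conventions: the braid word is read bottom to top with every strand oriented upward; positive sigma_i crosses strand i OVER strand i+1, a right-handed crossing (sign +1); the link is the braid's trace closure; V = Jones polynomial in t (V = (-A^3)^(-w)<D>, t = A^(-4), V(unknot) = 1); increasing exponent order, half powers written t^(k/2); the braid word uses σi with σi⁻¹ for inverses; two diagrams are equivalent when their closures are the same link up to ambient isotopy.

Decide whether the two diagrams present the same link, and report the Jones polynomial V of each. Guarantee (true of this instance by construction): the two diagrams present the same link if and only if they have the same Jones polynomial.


equivalent: no
V(D1) = -t^(-9/2) + t^(-7/2) - 2t^(-5/2) + 2t^(-3/2) - 2t^(-1/2) + t^(1/2) - t^(3/2)  (w -3, c 13, <D> = A^-15 - A^-11 + 2A^-7 - 2A^-3 + 2A - A^5 + A^9)
D2 (bracket -A^-11 + A^-7 - A^-3 + 2A + A^9; 11 crossings at w = +1): V = -t^(-3/2) - 2t^(1/2) + t^(3/2) - t^(5/2) + t^(7/2)
why: comparing 2 Jones polynomials yields 2 groups


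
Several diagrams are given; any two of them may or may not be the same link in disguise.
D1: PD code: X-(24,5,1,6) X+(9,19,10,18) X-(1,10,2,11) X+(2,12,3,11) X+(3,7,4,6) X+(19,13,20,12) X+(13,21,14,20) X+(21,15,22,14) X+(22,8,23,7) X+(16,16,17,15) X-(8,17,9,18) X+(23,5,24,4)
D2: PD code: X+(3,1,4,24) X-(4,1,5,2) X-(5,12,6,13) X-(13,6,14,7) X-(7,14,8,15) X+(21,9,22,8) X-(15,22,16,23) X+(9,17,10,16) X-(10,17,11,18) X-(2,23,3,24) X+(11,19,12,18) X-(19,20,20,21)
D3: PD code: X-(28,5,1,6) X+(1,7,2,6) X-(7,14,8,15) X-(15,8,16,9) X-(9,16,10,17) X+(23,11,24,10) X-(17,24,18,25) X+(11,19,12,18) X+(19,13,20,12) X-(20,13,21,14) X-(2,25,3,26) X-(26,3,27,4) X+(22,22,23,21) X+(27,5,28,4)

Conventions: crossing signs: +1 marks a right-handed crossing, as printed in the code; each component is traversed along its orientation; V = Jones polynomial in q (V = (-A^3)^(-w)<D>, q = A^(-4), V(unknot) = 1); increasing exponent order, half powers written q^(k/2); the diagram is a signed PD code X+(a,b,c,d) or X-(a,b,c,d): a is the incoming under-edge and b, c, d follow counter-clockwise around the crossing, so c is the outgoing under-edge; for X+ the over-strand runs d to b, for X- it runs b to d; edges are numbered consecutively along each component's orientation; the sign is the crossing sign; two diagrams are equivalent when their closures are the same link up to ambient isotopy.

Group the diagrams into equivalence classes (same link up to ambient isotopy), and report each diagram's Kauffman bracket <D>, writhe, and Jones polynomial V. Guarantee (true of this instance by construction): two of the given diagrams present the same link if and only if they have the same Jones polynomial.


equivalence classes: {D1} | {D2, D3}
D1 (bracket -A^2 + A^6 + A^14; 12 crossings at w = +6): V = q + q^3 - q^4
V(D2) = q^-5 - 2q^-4 + 2q^-3 - 2q^-2 + 2q^-1 - 1 + q  [12 crossings, <D> = A^-16 - A^-12 + 2A^-8 - 2A^-4 + 2 - 2A^4 + A^8, w = -4]
V(D3) = q^-5 - 2q^-4 + 2q^-3 - 2q^-2 + 2q^-1 - 1 + q  [14 crossings, <D> = A^-10 - A^-6 + 2A^-2 - 2A^2 + 2A^6 - 2A^10 + A^14, w = -2]
key observation: 2 classes among 3 diagrams; unequal V(q) rules out equality


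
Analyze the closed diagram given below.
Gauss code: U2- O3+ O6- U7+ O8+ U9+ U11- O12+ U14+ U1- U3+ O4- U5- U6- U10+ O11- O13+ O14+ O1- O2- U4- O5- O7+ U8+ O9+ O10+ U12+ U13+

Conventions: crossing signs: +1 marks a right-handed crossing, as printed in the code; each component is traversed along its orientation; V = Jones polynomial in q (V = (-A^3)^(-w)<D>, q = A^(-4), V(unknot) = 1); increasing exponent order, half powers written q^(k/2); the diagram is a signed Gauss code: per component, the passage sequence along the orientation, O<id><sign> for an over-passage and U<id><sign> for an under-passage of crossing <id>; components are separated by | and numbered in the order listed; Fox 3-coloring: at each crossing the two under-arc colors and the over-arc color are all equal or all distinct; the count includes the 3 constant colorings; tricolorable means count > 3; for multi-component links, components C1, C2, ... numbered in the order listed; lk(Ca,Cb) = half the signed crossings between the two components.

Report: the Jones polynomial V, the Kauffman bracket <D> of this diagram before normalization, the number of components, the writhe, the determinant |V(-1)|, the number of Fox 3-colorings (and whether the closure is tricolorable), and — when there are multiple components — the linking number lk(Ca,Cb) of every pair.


Jones polynomial: V(q) = -q^-2 + 2q^-1 - 3 + 5q - 4q^2 + 5q^3 - 4q^4 + 2q^5 - q^6
<D> = -A^-18 + 2A^-14 - 4A^-10 + 5A^-6 - 4A^-2 + 5A^2 - 3A^6 + 2A^10 - A^14; writhe +2
components 1, writhe +2 (14 crossings)
3-colorings: 9 of 3^14, det 27 — tricolorable
note: w = +2 shifts under R1 moves; the (-A^3)^(-2) factor cancels that in V


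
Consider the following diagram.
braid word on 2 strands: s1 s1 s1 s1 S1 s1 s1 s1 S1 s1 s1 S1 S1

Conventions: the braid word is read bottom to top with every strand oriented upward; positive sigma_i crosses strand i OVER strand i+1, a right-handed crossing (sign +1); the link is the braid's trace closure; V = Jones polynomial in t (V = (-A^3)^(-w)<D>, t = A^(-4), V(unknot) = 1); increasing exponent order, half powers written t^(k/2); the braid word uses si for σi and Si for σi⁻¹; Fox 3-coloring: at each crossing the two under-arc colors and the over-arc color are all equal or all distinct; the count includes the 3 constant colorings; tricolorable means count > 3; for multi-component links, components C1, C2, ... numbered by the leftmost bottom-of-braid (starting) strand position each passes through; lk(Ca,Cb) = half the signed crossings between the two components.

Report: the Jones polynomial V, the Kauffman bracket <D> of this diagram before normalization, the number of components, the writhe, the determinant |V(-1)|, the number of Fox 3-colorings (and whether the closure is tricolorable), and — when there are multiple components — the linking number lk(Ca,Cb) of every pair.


V = t^2 + t^4 - t^5 + t^6 - t^7
<D> = A^-13 - A^-9 + A^-5 - A^-1 - A^7 (w = +5)
1 component over 13 crossings, w = +5
3 Fox colorings among 3^13, |V(-1)| = 5: not tricolorable
why: the span of V is 5, forcing >= 5 crossings in any diagram


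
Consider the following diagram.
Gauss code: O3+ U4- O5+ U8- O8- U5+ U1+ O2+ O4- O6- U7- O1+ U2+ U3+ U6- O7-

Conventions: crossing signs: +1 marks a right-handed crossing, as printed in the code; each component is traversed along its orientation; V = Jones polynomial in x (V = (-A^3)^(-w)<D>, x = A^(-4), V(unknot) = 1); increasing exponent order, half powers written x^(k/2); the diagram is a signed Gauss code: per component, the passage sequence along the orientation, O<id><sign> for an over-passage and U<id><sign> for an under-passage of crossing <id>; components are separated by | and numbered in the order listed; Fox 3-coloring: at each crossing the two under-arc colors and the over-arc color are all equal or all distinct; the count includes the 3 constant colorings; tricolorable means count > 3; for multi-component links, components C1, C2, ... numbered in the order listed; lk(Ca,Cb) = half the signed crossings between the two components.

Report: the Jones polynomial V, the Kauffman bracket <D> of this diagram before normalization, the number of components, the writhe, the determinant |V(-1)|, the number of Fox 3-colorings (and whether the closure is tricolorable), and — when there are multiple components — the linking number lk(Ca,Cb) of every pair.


V = x^-2 - x^-1 + 1 - x + x^2
<D> = A^-8 - A^-4 + 1 - A^4 + A^8 (w = 0)
1 component over 8 crossings, w = 0
3 Fox colorings among 3^8, |V(-1)| = 5: not tricolorable
why: V is palindromic (span 4, det 5): x -> 1/x fixes it; necessary, not sufficient, for amphichirality


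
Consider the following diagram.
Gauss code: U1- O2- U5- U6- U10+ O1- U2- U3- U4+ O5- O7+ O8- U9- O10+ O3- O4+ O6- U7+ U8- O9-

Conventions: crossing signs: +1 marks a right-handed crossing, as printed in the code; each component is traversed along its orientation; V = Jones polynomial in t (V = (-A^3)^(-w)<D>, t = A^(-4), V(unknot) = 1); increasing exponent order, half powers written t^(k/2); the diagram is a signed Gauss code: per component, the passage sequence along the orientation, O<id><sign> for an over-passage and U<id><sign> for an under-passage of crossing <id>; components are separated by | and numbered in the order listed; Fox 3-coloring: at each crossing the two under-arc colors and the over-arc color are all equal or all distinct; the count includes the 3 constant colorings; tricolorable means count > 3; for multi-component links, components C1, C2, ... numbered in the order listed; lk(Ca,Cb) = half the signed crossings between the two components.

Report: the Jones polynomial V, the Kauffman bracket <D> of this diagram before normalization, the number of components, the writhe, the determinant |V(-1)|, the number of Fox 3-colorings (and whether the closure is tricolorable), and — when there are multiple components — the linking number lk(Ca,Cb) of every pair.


Jones polynomial: V(t) = -t^-4 + t^-3 + t^-1
<D> = A^-8 + 1 - A^4; writhe -4
components 1, writhe -4 (10 crossings)
3-colorings: 9 of 3^10, det 3 — tricolorable
note: det 3 = |V(-1)|; divisible by 3, so tricolorable


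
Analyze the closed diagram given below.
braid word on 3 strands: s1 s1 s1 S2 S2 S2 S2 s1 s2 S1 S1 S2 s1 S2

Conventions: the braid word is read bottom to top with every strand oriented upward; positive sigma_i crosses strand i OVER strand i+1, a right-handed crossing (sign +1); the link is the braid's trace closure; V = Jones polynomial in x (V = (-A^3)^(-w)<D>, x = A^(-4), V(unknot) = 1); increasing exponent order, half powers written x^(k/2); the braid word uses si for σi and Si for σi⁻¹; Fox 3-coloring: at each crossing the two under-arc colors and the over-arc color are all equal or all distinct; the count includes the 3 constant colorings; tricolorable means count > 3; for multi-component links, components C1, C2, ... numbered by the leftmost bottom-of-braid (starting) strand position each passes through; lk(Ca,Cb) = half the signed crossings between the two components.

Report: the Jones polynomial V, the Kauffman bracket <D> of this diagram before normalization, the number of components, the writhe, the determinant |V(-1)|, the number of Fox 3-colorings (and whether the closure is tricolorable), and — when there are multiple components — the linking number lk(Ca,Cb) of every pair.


V = -x^-8 + 2x^-7 - 4x^-6 + 6x^-5 - 8x^-4 + 10x^-3 - 10x^-2 + 10x^-1 - 7 + 6x - 4x^2 + 2x^3 - x^4
<D> = -A^-22 + 2A^-18 - 4A^-14 + 6A^-10 - 7A^-6 + 10A^-2 - 10A^2 + 10A^6 - 8A^10 + 6A^14 - 4A^18 + 2A^22 - A^26 (w = -2)
1 component over 14 crossings, w = -2
3 Fox colorings among 3^14, |V(-1)| = 71: not tricolorable
why: V spans 12 powers of x: at least 12 crossings in any diagram


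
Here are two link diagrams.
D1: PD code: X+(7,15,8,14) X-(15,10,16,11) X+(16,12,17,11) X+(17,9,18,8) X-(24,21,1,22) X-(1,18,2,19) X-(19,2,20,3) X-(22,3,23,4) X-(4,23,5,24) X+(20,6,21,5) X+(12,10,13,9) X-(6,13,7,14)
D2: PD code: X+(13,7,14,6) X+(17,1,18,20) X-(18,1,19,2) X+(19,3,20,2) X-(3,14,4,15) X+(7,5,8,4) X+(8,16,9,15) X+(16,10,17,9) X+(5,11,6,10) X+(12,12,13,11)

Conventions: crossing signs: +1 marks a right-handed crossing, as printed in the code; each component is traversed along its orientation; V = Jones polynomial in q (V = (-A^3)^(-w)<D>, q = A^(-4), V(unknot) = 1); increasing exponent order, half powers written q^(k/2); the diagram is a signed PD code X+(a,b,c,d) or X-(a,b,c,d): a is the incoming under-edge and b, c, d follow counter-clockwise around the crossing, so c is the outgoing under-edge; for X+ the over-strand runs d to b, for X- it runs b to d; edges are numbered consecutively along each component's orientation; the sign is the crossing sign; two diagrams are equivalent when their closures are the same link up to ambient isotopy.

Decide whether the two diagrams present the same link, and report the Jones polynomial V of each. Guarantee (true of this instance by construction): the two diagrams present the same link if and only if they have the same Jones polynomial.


equivalent: no
V(D1) = -q^-6 + q^-5 - q^-4 + 2q^-3 - q^-2 + q^-1  (w -2, c 12, <D> = A^-2 - A^2 + 2A^6 - A^10 + A^14 - A^18)
V(D2) = q - q^2 + 2q^3 - q^4 + q^5 - q^6  [10 crossings, <D> = -A^-6 + A^-2 - A^2 + 2A^6 - A^10 + A^14, w = +6]
key observation: comparing 2 Jones polynomials yields 2 groups
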